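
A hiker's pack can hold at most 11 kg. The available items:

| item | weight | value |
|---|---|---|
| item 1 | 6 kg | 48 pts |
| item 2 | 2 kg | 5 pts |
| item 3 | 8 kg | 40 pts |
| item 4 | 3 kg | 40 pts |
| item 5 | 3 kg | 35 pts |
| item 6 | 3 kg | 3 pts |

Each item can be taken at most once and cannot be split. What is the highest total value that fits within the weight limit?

This is a 0/1 knapsack; check combinations near the capacity.
- item 1+item 2+item 4: weight 6+2+3=11, value 48+5+40=93
- item 1+item 4: weight 6+3=9, value 48+40=88
- item 1+item 2+item 5: weight 6+2+3=11, value 48+5+35=88
- item 1+item 5: weight 6+3=9, value 48+35=83
- item 2+item 4+item 5+item 6: weight 2+3+3+3=11, value 5+40+35+3=83
Best: 93 pts.

93 pts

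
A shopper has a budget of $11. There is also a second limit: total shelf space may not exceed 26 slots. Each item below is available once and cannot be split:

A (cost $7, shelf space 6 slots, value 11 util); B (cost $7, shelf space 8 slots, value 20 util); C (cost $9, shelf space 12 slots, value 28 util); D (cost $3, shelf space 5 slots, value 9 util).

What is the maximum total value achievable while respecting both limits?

Feasible sets respecting both limits:
- B+D: cost 10, shelf space 13, value 29
- C: cost 9, shelf space 12, value 28
- B: cost 7, shelf space 8, value 20
Best: 29 util.

29 util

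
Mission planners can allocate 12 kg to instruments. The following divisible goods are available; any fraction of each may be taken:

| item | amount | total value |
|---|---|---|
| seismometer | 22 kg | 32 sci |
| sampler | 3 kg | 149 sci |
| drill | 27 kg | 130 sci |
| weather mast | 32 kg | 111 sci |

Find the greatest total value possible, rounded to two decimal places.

192.33

Take in order of value per unit:
- sampler (149/3 per unit): all 3 → value 149, running total 149.00
- drill (130/27 per unit): 9 of 27 → value 9×130/27 = 43.3333, running total 192.33
Total 192.33.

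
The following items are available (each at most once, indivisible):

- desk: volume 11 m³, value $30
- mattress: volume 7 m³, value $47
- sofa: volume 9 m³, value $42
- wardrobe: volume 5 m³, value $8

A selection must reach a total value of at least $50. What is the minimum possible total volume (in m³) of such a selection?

Subsets with value ≥ 50, sorted by total volume:
- mattress+wardrobe: volume 12, value 55
- sofa+wardrobe: volume 14, value 50
- mattress+sofa: volume 16, value 89
- desk+mattress: volume 18, value 77
Minimum volume: 12 m³.

12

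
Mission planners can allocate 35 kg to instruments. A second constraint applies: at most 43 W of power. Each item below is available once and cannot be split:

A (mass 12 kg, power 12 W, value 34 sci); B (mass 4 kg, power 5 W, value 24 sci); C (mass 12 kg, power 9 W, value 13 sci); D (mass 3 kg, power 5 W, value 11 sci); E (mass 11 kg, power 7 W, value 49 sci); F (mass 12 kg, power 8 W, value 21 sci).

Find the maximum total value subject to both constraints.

Feasible sets respecting both limits:
- A+B+D+E: mass 30, power 29, value 118
- A+B+E: mass 27, power 24, value 107
- B+D+E+F: mass 30, power 25, value 105
Best: 118 sci.

118 sci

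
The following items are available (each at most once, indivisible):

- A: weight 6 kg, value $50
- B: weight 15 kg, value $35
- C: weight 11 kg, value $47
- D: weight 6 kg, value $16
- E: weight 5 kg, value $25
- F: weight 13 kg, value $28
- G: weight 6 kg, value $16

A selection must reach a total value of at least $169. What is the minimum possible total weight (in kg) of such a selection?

Subsets with value ≥ 169, sorted by total weight:
- A+B+C+D+E: weight 43, value 173
- A+B+C+E+G: weight 43, value 173
- A+C+D+E+F+G: weight 47, value 182
Minimum weight: 43 kg.

43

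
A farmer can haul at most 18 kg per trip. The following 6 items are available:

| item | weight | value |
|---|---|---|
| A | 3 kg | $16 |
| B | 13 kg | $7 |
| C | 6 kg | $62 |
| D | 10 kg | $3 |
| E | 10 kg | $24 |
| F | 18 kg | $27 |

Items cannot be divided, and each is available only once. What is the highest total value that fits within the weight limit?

$86

This is a 0/1 knapsack; check combinations near the capacity.
- C+E: weight 6+10=16, value 62+24=86
- A+C: weight 3+6=9, value 16+62=78
- C+D: weight 6+10=16, value 62+3=65
- C: weight 6, value 62
Best: $86.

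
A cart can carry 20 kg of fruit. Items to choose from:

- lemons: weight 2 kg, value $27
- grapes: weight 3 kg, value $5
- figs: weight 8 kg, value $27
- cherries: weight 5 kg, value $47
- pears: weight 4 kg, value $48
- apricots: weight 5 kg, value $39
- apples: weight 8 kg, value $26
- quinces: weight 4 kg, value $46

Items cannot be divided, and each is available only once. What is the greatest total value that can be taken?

$207

Check high-value combinations within 20 kg:
- lemons+cherries+pears+apricots+quinces: weight 2+5+4+5+4=20, value 27+47+48+39+46=207
- cherries+pears+apricots+quinces: weight 5+4+5+4=18, value 47+48+39+46=180
- lemons+grapes+cherries+pears+quinces: weight 2+3+5+4+4=18, value 27+5+47+48+46=173
- lemons+cherries+pears+quinces: weight 2+5+4+4=15, value 27+47+48+46=168
Best: $207.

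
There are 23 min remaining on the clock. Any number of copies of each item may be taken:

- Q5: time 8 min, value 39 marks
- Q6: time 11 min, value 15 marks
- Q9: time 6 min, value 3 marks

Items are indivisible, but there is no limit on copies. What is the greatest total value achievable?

Best value-per-unit is Q5 at 39/8; filling with it alone gives 2×39 = 78.
Optimal mix: 2×Q5 + 1×Q9 → time 22, value 81.

81 marks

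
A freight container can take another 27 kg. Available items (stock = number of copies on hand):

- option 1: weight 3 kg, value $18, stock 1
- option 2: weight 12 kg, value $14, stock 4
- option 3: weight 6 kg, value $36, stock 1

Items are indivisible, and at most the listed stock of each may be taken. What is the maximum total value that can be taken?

$68

Best selections within weight 27 and stock limits:
- 1×option 1 + 1×option 2 + 1×option 3: weight 21, value 68
- 1×option 1 + 1×option 3: weight 9, value 54
- 1×option 2 + 1×option 3: weight 18, value 50
Best: $68.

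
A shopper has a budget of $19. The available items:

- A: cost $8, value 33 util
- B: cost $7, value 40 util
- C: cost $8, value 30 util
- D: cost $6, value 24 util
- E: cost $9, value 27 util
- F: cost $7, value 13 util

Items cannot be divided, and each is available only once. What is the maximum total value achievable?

73 util

Check high-value combinations within $19:
- A+B: cost 8+7=15, value 33+40=73
- B+C: cost 7+8=15, value 40+30=70
- B+E: cost 7+9=16, value 40+27=67
- B+D: cost 7+6=13, value 40+24=64
- A+C: cost 8+8=16, value 33+30=63
Best: 73 util.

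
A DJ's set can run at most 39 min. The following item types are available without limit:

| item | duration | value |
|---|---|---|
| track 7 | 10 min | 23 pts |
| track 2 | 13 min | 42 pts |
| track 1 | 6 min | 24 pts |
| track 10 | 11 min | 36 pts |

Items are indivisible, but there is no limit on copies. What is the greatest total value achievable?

144 pts

Best value-per-unit is track 1 at 24/6, and filling with it alone uses duration 6×6=36. No mix of the others beats 6×24 = 144.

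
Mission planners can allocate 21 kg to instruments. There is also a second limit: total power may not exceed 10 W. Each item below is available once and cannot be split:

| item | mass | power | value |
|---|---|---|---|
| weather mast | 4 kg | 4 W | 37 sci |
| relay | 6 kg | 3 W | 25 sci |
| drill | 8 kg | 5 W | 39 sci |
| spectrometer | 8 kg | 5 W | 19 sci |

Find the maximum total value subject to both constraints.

76 sci

Feasible sets respecting both limits:
- weather mast+drill: mass 12, power 9, value 76
- relay+drill: mass 14, power 8, value 64
- weather mast+relay: mass 10, power 7, value 62
- drill+spectrometer: mass 16, power 10, value 58
Best: 76 sci.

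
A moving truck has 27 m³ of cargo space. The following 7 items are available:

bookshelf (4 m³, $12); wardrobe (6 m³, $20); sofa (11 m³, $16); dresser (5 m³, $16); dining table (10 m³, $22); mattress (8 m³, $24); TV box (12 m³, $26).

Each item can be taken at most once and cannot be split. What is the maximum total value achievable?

$74

Check high-value combinations within 27 m³:
- bookshelf+dresser+dining table+mattress: volume 4+5+10+8=27, value 12+16+22+24=74
- bookshelf+wardrobe+dresser+TV box: volume 4+6+5+12=27, value 12+20+16+26=74
- bookshelf+wardrobe+dresser+mattress: volume 4+6+5+8=23, value 12+20+16+24=72
Best: $74.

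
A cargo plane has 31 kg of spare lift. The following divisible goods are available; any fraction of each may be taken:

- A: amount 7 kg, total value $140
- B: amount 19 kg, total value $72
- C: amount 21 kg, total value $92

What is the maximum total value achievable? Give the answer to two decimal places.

243.37

Take in order of value per unit:
- A (140/7 per unit): all 7 → value 140, running total 140.00
- C (92/21 per unit): all 21 → value 92, running total 232.00
- B (72/19 per unit): 3 of 19 → value 3×72/19 = 11.3684, running total 243.37
Total 243.37.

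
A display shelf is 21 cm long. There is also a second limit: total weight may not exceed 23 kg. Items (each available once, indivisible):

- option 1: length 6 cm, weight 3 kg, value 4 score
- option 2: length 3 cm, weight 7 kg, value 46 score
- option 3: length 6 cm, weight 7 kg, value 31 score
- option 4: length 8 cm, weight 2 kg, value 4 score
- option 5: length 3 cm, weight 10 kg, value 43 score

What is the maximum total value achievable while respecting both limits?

Feasible sets respecting both limits:
- option 1+option 2+option 4+option 5: length 20, weight 22, value 97
- option 1+option 2+option 5: length 12, weight 20, value 93
- option 2+option 4+option 5: length 14, weight 19, value 93
Best: 97 score.

97 score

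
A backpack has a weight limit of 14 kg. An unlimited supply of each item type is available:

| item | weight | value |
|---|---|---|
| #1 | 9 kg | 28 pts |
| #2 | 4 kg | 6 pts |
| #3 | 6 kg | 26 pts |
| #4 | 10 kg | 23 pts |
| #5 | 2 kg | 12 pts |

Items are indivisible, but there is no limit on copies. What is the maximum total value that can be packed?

Best value-per-unit is #5 at 12/2, and filling with it alone uses weight 7×2=14. No mix of the others beats 7×12 = 84.

84 pts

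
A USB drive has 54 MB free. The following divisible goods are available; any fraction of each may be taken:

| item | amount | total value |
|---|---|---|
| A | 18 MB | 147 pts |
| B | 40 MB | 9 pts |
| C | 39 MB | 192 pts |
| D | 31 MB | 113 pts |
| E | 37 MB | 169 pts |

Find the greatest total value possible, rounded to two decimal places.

Take in order of value per unit:
- A (147/18 per unit): all 18 → value 147, running total 147.00
- C (192/39 per unit): 36 of 39 → value 36×192/39 = 177.2308, running total 324.23
Total 324.23.

324.23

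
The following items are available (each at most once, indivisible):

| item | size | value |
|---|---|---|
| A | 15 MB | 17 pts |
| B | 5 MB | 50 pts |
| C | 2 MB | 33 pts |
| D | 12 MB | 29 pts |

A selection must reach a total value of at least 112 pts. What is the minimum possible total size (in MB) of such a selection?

19

Subsets with value ≥ 112, sorted by total size:
- B+C+D: size 19, value 112
- A+B+C+D: size 34, value 129
Minimum size: 19 MB.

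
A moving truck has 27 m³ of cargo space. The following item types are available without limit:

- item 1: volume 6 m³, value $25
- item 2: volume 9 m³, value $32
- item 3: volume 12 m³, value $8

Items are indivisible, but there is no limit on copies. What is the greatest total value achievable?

Best value-per-unit is item 1 at 25/6; filling with it alone gives 4×25 = 100.
Optimal mix: 3×item 1 + 1×item 2 → volume 27, value 107.

$107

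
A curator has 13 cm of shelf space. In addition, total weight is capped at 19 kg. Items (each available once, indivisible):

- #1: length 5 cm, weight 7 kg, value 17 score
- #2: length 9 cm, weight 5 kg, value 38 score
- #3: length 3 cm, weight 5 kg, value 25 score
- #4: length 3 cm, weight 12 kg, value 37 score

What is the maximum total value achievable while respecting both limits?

Feasible sets respecting both limits:
- #2+#4: length 12, weight 17, value 75
- #2+#3: length 12, weight 10, value 63
- #3+#4: length 6, weight 17, value 62
Best: 75 score.

75 score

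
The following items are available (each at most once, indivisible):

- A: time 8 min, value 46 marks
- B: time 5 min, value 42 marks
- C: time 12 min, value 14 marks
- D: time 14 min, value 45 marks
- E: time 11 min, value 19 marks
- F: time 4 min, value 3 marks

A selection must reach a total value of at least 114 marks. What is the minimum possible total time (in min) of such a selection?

Subsets with value ≥ 114, sorted by total time:
- A+B+D: time 27, value 133
- A+B+D+F: time 31, value 136
- A+B+C+E: time 36, value 121
- A+B+D+E: time 38, value 152
Minimum time: 27 min.

27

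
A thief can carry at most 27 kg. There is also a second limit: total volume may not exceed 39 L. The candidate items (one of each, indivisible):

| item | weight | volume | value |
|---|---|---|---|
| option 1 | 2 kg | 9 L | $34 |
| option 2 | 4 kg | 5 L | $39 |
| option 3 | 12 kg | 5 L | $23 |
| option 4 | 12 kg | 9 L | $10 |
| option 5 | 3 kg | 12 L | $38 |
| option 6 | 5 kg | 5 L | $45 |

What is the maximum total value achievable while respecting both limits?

$179

Feasible sets respecting both limits:
- option 1+option 2+option 3+option 5+option 6: weight 26, volume 36, value 179
- option 1+option 2+option 5+option 6: weight 14, volume 31, value 156
- option 2+option 3+option 5+option 6: weight 24, volume 27, value 145
- option 1+option 2+option 3+option 6: weight 23, volume 24, value 141
Best: $179.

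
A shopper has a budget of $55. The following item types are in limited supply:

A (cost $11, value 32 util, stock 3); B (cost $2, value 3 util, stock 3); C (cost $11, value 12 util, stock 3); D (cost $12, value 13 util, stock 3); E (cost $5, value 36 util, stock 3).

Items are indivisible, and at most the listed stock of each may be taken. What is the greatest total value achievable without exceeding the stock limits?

Top feasible selections:
- 3×A + 3×B + 3×E: cost 54, value 213
- 3×A + 2×B + 3×E: cost 52, value 210
Best: 213 util.

213 util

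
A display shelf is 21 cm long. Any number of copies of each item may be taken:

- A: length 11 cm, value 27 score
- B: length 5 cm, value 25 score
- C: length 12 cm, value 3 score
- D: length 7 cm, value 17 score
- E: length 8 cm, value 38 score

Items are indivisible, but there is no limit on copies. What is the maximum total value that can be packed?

101 score

Best value-per-unit is B at 25/5; filling with it alone gives 4×25 = 100.
Optimal mix: 1×B + 2×E → length 21, value 101.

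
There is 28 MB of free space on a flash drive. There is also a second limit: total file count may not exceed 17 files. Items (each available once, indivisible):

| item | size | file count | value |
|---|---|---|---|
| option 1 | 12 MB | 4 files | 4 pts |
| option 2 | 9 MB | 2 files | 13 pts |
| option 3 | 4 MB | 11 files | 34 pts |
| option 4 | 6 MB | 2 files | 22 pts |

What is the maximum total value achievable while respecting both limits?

69 pts

Feasible sets respecting both limits:
- option 2+option 3+option 4: size 19, file count 15, value 69
- option 1+option 3+option 4: size 22, file count 17, value 60
- option 3+option 4: size 10, file count 13, value 56
Best: 69 pts.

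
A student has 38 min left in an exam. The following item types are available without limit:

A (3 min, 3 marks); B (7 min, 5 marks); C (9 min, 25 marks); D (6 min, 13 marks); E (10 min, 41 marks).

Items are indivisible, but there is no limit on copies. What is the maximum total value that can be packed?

Best value-per-unit is E at 41/10; filling with it alone gives 3×41 = 123.
Optimal mix: 1×D + 3×E → time 36, value 136.

136 marks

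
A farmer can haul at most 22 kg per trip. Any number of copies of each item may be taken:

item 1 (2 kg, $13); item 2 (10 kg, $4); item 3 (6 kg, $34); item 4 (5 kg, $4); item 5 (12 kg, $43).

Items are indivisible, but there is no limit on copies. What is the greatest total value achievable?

Best value-per-unit is item 1 at 13/2, and filling with it alone uses weight 11×2=22. No mix of the others beats 11×13 = 143.

$143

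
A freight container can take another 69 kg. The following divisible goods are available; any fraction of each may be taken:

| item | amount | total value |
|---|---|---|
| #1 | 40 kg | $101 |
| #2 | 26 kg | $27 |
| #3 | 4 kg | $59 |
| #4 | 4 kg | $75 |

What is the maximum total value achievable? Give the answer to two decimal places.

256.81

Take in order of value per unit:
- #4 (75/4 per unit): all 4 → value 75, running total 75.00
- #3 (59/4 per unit): all 4 → value 59, running total 134.00
- #1 (101/40 per unit): all 40 → value 101, running total 235.00
- #2 (27/26 per unit): 21 of 26 → value 21×27/26 = 21.8077, running total 256.81
Total 256.81.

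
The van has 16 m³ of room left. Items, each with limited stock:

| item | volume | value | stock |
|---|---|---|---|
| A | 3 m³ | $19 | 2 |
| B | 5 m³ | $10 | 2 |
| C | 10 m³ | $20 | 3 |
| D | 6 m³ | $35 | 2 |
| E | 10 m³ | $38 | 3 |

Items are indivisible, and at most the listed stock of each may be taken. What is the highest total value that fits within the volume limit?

$89

Best selections within volume 16 and stock limits:
- 1×A + 2×D: volume 15, value 89
- 2×A + 1×E: volume 16, value 76
- 2×A + 1×D: volume 12, value 73
- 1×D + 1×E: volume 16, value 73
Best: $89.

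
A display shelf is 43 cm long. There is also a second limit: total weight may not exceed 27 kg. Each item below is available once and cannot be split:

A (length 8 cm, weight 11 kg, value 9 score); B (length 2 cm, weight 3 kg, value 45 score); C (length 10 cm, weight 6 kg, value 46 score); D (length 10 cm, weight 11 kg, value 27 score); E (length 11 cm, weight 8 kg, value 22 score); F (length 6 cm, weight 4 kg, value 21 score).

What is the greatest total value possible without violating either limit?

139 score

Feasible sets respecting both limits:
- B+C+D+F: length 28, weight 24, value 139
- B+C+E+F: length 29, weight 21, value 134
- A+B+C+F: length 26, weight 24, value 121
Best: 139 score.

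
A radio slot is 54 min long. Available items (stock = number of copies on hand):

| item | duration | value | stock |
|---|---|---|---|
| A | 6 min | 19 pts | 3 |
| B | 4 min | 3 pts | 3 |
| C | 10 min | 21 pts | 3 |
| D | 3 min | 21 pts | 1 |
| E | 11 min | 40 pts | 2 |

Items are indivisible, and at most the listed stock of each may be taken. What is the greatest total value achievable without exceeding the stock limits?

Top feasible selections:
- 3×A + 1×C + 1×D + 2×E: duration 53, value 179
- 3×A + 2×B + 1×D + 2×E: duration 51, value 164
Best: 179 pts.

179 pts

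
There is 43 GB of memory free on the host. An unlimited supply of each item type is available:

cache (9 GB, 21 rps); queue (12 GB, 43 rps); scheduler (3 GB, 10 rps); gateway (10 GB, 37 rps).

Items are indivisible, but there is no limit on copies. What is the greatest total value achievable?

158 rps

Best value-per-unit is gateway at 37/10; filling with it alone gives 4×37 = 148.
Optimal mix: 1×scheduler + 4×gateway → memory 43, value 158.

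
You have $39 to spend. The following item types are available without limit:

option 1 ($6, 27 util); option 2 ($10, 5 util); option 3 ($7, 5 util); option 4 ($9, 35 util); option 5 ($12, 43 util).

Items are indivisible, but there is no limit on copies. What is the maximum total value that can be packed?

Best value-per-unit is option 1 at 27/6; filling with it alone gives 6×27 = 162.
Optimal mix: 5×option 1 + 1×option 4 → cost 39, value 170.

170 util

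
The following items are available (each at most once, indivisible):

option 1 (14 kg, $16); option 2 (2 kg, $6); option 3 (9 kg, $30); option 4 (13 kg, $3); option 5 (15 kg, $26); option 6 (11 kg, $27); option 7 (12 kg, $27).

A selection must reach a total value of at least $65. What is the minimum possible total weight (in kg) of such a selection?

32

Subsets with value ≥ 65, sorted by total weight:
- option 3+option 6+option 7: weight 32, value 84
- option 2+option 3+option 6+option 7: weight 34, value 90
Minimum weight: 32 kg.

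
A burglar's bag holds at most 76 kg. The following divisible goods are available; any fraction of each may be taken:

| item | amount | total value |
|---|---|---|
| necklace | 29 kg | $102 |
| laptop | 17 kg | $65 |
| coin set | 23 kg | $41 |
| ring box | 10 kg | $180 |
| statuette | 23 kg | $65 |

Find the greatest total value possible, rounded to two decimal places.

403.52

Take in order of value per unit:
- ring box (180/10 per unit): all 10 → value 180, running total 180.00
- laptop (65/17 per unit): all 17 → value 65, running total 245.00
- necklace (102/29 per unit): all 29 → value 102, running total 347.00
- statuette (65/23 per unit): 20 of 23 → value 20×65/23 = 56.5217, running total 403.52
Total 403.52.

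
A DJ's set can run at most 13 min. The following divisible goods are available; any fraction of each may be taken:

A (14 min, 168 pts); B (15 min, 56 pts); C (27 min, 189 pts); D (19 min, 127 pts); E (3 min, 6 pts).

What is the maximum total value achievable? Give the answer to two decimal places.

156.00

Take in order of value per unit:
- A (168/14 per unit): 13 of 14 → value 13×168/14 = 156.0000, running total 156.00
Total 156.00.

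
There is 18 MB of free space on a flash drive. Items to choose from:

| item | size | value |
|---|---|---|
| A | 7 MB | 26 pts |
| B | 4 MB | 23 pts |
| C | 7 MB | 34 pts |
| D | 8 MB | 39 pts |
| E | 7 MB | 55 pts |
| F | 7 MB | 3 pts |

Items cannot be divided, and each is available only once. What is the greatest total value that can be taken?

112 pts

Check high-value combinations within 18 MB:
- B+C+E: size 4+7+7=18, value 23+34+55=112
- A+B+E: size 7+4+7=18, value 26+23+55=104
- D+E: size 8+7=15, value 39+55=94
- C+E: size 7+7=14, value 34+55=89
Best: 112 pts.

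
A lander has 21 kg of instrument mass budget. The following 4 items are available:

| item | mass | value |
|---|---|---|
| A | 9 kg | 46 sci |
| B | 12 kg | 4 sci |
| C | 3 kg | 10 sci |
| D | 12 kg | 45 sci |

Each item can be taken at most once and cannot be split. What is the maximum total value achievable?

Check high-value combinations within 21 kg:
- A+D: mass 9+12=21, value 46+45=91
- A+C: mass 9+3=12, value 46+10=56
- C+D: mass 3+12=15, value 10+45=55
Best: 91 sci.

91 sci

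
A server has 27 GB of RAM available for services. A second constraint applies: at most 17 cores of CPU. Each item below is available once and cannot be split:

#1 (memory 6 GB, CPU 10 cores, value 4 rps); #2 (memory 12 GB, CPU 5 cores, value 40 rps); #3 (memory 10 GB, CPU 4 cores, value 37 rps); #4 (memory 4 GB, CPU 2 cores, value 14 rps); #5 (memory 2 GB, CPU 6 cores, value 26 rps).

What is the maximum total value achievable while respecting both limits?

Feasible sets respecting both limits:
- #2+#3+#5: memory 24, CPU 15, value 103
- #2+#3+#4: memory 26, CPU 11, value 91
- #2+#4+#5: memory 18, CPU 13, value 80
Best: 103 rps.

103 rps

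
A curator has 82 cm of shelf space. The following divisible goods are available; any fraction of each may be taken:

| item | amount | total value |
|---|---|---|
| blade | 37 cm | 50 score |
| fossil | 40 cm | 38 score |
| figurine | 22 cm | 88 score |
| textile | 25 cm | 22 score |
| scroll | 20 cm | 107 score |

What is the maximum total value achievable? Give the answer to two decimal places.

247.85

Take in order of value per unit:
- scroll (107/20 per unit): all 20 → value 107, running total 107.00
- figurine (88/22 per unit): all 22 → value 88, running total 195.00
- blade (50/37 per unit): all 37 → value 50, running total 245.00
- fossil (38/40 per unit): 3 of 40 → value 3×38/40 = 2.8500, running total 247.85
Total 247.85.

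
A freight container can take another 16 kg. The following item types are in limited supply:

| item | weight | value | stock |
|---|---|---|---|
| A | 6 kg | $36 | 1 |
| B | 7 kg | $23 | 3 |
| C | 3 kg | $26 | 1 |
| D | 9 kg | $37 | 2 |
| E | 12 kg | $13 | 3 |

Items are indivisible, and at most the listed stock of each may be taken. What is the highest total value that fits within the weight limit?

$85

Top feasible selections:
- 1×A + 1×B + 1×C: weight 16, value 85
- 1×A + 1×D: weight 15, value 73
- 1×C + 1×D: weight 12, value 63
Best: $85.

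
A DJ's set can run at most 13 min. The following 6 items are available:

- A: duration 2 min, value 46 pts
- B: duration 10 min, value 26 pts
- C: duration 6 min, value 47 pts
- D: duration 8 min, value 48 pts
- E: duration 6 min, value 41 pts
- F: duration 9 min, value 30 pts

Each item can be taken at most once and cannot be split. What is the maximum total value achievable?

Check high-value combinations within 13 min:
- A+D: duration 2+8=10, value 46+48=94
- A+C: duration 2+6=8, value 46+47=93
- C+E: duration 6+6=12, value 47+41=88
- A+E: duration 2+6=8, value 46+41=87
Best: 94 pts.

94 pts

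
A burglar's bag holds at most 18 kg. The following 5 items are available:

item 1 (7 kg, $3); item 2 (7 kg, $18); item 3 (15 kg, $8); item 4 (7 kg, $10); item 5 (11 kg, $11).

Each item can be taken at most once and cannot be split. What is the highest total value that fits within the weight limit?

This is a 0/1 knapsack; check combinations near the capacity.
- item 2+item 5: weight 7+11=18, value 18+11=29
- item 2+item 4: weight 7+7=14, value 18+10=28
- item 1+item 2: weight 7+7=14, value 3+18=21
- item 4+item 5: weight 7+11=18, value 10+11=21
Best: $29.

$29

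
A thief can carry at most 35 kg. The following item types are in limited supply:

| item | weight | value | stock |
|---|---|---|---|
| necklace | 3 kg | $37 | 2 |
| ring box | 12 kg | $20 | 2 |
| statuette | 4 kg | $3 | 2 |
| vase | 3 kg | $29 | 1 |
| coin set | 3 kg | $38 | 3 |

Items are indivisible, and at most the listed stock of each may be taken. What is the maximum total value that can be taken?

Top feasible selections:
- 2×necklace + 1×ring box + 1×statuette + 1×vase + 3×coin set: weight 34, value 240
- 2×necklace + 1×ring box + 1×vase + 3×coin set: weight 30, value 237
- 2×necklace + 2×statuette + 1×vase + 3×coin set: weight 26, value 223
Best: $240.

$240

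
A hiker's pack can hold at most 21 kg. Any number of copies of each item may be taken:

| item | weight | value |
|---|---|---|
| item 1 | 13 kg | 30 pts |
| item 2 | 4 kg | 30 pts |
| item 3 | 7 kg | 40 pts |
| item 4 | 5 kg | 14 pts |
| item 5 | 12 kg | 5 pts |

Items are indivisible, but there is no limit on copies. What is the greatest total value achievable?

150 pts

Best value-per-unit is item 2 at 30/4, and filling with it alone uses weight 5×4=20. No mix of the others beats 5×30 = 150.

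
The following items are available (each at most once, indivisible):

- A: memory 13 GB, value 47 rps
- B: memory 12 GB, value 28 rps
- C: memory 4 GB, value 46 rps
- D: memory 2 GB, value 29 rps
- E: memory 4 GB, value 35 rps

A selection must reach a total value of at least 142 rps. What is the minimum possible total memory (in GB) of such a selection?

Subsets with value ≥ 142, sorted by total memory:
- A+C+D+E: memory 23, value 157
- A+B+C+D: memory 31, value 150
Minimum memory: 23 GB.

23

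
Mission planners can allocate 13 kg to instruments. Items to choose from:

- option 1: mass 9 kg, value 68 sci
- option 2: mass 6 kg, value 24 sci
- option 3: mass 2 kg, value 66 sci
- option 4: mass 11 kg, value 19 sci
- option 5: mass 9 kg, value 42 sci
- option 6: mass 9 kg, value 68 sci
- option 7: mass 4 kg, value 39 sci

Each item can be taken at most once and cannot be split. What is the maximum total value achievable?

Check high-value combinations within 13 kg:
- option 1+option 3: mass 9+2=11, value 68+66=134
- option 3+option 6: mass 2+9=11, value 66+68=134
- option 2+option 3+option 7: mass 6+2+4=12, value 24+66+39=129
- option 3+option 5: mass 2+9=11, value 66+42=108
Best: 134 sci.

134 sci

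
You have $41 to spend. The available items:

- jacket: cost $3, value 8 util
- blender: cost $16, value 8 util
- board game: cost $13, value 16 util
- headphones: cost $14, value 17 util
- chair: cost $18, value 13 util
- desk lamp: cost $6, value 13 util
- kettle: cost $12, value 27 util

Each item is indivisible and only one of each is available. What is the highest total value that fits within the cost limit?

Check high-value combinations within $41:
- jacket+headphones+desk lamp+kettle: cost 3+14+6+12=35, value 8+17+13+27=65
- jacket+board game+desk lamp+kettle: cost 3+13+6+12=34, value 8+16+13+27=64
- jacket+chair+desk lamp+kettle: cost 3+18+6+12=39, value 8+13+13+27=61
- board game+headphones+kettle: cost 13+14+12=39, value 16+17+27=60
Best: 65 util.

65 util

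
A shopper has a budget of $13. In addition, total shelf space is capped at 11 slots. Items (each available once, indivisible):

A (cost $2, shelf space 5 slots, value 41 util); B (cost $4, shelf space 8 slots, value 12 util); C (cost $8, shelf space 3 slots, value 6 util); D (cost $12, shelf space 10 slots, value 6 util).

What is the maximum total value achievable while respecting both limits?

Feasible sets respecting both limits:
- A+C: cost 10, shelf space 8, value 47
- A: cost 2, shelf space 5, value 41
- B+C: cost 12, shelf space 11, value 18
- B: cost 4, shelf space 8, value 12
Best: 47 util.

47 util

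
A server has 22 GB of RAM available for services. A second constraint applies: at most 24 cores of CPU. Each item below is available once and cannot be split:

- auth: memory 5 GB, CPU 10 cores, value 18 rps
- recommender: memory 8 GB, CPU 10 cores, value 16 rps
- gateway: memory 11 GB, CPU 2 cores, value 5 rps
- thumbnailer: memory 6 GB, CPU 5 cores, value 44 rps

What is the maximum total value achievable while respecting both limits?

67 rps

Feasible sets respecting both limits:
- auth+gateway+thumbnailer: memory 22, CPU 17, value 67
- auth+thumbnailer: memory 11, CPU 15, value 62
- recommender+thumbnailer: memory 14, CPU 15, value 60
- gateway+thumbnailer: memory 17, CPU 7, value 49
Best: 67 rps.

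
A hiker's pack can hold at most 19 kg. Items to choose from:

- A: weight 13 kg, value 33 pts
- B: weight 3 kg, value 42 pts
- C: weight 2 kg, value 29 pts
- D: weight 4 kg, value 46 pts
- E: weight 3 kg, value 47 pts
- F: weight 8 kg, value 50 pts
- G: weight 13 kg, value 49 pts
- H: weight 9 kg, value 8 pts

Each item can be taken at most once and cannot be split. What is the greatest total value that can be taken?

Check high-value combinations within 19 kg:
- B+D+E+F: weight 3+4+3+8=18, value 42+46+47+50=185
- C+D+E+F: weight 2+4+3+8=17, value 29+46+47+50=172
- B+C+E+F: weight 3+2+3+8=16, value 42+29+47+50=168
- B+C+D+F: weight 3+2+4+8=17, value 42+29+46+50=167
- B+C+D+E: weight 3+2+4+3=12, value 42+29+46+47=164
Best: 185 pts.

185 pts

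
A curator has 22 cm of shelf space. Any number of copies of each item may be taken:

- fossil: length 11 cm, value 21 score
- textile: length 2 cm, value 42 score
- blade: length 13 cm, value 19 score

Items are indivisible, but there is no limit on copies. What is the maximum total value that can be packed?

462 score

Best value-per-unit is textile at 42/2, and filling with it alone uses length 11×2=22. No mix of the others beats 11×42 = 462.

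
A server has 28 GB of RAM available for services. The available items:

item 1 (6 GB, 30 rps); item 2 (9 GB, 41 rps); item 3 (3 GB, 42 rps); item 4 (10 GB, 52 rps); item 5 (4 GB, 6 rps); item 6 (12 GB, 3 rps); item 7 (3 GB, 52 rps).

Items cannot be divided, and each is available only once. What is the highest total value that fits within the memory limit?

187 rps

This is a 0/1 knapsack; check combinations near the capacity.
- item 2+item 3+item 4+item 7: memory 9+3+10+3=25, value 41+42+52+52=187
- item 1+item 3+item 4+item 5+item 7: memory 6+3+10+4+3=26, value 30+42+52+6+52=182
- item 1+item 3+item 4+item 7: memory 6+3+10+3=22, value 30+42+52+52=176
Best: 187 rps.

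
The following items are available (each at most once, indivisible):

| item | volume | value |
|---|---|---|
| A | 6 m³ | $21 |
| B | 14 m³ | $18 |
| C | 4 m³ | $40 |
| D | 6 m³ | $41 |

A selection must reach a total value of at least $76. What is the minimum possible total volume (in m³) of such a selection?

Subsets with value ≥ 76, sorted by total volume:
- C+D: volume 10, value 81
- A+C+D: volume 16, value 102
- B+C+D: volume 24, value 99
- A+B+C: volume 24, value 79
Minimum volume: 10 m³.

10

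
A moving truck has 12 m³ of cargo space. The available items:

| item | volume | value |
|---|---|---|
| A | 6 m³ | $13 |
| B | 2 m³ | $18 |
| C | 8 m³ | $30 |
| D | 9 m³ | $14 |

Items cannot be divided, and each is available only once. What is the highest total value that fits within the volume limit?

This is a 0/1 knapsack; check combinations near the capacity.
- B+C: volume 2+8=10, value 18+30=48
- B+D: volume 2+9=11, value 18+14=32
- A+B: volume 6+2=8, value 13+18=31
- C: volume 8, value 30
- B: volume 2, value 18
Best: $48.

$48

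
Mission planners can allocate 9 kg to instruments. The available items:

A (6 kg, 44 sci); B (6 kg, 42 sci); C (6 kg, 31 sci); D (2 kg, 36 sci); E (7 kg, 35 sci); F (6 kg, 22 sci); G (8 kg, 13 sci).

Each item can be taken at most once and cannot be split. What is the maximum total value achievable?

80 sci

Check high-value combinations within 9 kg:
- A+D: mass 6+2=8, value 44+36=80
- B+D: mass 6+2=8, value 42+36=78
- D+E: mass 2+7=9, value 36+35=71
- C+D: mass 6+2=8, value 31+36=67
Best: 80 sci.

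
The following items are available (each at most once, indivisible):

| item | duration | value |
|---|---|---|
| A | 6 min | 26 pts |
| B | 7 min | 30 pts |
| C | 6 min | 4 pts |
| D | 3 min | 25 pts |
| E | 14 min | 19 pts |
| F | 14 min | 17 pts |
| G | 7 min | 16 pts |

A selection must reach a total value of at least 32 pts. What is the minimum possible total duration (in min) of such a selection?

Subsets with value ≥ 32, sorted by total duration:
- A+D: duration 9, value 51
- B+D: duration 10, value 55
Minimum duration: 9 min.

9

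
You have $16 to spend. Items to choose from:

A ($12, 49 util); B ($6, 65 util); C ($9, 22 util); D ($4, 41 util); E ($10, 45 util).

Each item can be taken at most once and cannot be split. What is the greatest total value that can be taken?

Check high-value combinations within $16:
- B+E: cost 6+10=16, value 65+45=110
- B+D: cost 6+4=10, value 65+41=106
- A+D: cost 12+4=16, value 49+41=90
- B+C: cost 6+9=15, value 65+22=87
- D+E: cost 4+10=14, value 41+45=86
Best: 110 util.

110 util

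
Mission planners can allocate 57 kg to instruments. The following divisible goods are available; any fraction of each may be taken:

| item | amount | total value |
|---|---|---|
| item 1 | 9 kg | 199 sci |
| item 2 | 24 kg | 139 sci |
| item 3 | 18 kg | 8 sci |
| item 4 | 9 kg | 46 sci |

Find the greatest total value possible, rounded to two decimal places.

390.67

Take in order of value per unit:
- item 1 (199/9 per unit): all 9 → value 199, running total 199.00
- item 2 (139/24 per unit): all 24 → value 139, running total 338.00
- item 4 (46/9 per unit): all 9 → value 46, running total 384.00
- item 3 (8/18 per unit): 15 of 18 → value 15×8/18 = 6.6667, running total 390.67
Total 390.67.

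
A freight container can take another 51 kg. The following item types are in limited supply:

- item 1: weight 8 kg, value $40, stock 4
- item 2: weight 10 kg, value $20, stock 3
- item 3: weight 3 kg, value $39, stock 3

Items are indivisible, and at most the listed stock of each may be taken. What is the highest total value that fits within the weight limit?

$297

Best selections within weight 51 and stock limits:
- 4×item 1 + 1×item 2 + 3×item 3: weight 51, value 297
- 4×item 1 + 3×item 3: weight 41, value 277
- 4×item 1 + 1×item 2 + 2×item 3: weight 48, value 258
Best: $297.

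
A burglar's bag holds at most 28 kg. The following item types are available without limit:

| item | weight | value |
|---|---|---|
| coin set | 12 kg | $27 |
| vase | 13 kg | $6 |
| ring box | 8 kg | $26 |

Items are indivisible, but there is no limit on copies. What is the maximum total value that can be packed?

$79

Best value-per-unit is ring box at 26/8; filling with it alone gives 3×26 = 78.
Optimal mix: 1×coin set + 2×ring box → weight 28, value 79.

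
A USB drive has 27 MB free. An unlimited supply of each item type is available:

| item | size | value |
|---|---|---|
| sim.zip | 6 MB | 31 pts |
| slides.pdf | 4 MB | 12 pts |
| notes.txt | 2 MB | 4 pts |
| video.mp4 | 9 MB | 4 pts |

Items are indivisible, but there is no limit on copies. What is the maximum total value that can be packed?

128 pts

Best value-per-unit is sim.zip at 31/6; filling with it alone gives 4×31 = 124.
Optimal mix: 4×sim.zip + 1×notes.txt → size 26, value 128.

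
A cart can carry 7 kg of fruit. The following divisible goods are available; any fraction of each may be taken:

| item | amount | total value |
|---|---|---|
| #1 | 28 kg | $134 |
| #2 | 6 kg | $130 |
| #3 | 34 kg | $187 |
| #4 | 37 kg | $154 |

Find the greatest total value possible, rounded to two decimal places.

135.50

Take in order of value per unit:
- #2 (130/6 per unit): all 6 → value 130, running total 130.00
- #3 (187/34 per unit): 1 of 34 → value 1×187/34 = 5.5000, running total 135.50
Total 135.50.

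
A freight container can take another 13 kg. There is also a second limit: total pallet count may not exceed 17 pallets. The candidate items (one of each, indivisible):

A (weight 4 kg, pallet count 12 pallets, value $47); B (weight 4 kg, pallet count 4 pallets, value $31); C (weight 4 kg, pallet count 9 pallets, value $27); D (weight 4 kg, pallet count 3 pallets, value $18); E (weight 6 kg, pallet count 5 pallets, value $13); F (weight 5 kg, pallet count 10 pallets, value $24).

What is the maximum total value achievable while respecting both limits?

$78

Feasible sets respecting both limits:
- A+B: weight 8, pallet count 16, value 78
- B+C+D: weight 12, pallet count 16, value 76
- B+D+F: weight 13, pallet count 17, value 73
Best: $78.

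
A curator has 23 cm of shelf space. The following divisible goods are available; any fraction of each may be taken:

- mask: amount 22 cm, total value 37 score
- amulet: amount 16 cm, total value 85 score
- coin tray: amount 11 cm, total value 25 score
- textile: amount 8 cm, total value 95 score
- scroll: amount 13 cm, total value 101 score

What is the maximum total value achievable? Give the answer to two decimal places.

206.63

Take in order of value per unit:
- textile (95/8 per unit): all 8 → value 95, running total 95.00
- scroll (101/13 per unit): all 13 → value 101, running total 196.00
- amulet (85/16 per unit): 2 of 16 → value 2×85/16 = 10.6250, running total 206.63
Total 206.63.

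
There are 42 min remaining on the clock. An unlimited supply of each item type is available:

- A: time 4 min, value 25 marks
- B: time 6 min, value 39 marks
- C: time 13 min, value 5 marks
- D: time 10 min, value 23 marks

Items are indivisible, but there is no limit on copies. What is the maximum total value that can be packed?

273 marks

Best value-per-unit is B at 39/6, and filling with it alone uses time 7×6=42. No mix of the others beats 7×39 = 273.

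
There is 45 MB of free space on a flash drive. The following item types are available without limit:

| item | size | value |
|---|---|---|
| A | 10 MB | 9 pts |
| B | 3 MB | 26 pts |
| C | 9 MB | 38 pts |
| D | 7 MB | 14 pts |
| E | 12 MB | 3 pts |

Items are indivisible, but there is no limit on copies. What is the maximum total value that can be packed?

390 pts

Best value-per-unit is B at 26/3, and filling with it alone uses size 15×3=45. No mix of the others beats 15×26 = 390.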